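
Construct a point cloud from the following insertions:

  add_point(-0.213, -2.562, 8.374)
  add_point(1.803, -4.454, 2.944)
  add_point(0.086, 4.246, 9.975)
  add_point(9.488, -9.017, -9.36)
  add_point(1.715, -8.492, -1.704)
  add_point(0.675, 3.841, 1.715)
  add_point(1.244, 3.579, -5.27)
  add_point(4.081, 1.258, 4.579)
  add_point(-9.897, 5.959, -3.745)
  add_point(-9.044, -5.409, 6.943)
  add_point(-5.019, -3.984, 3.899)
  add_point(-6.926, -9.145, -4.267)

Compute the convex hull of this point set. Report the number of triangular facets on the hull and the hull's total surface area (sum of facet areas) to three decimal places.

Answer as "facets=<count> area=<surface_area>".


facets=14 area=889.431

9 of the 12 inputs are extreme points: [0, 2, 3, 4, 6, 7, 8, 9, 11].

Area of each hull facet:
  f1: (p11, p3, p8) → 130.0215
  f2: (p9, p11, p8) → 85.8552
  f3: (p9, p2, p8) → 100.6531
  f4: (p6, p3, p8) → 62.7488
  f5: (p6, p2, p8) → 85.9010
  f6: (p0, p9, p2) → 30.5279
  f7: (p7, p6, p3) → 81.7358
  f8: (p7, p6, p2) → 34.4524
  f9: (p7, p0, p3) → 59.6896
  f10: (p7, p0, p2) → 21.6461
  f11: (p4, p0, p3) → 43.8262
  f12: (p4, p0, p9) → 55.1706
  f13: (p4, p11, p3) → 43.3449
  f14: (p4, p9, p11) → 53.8576
Σ area = 889.431

Euler: V−E+F = 9−21+14 = 2.


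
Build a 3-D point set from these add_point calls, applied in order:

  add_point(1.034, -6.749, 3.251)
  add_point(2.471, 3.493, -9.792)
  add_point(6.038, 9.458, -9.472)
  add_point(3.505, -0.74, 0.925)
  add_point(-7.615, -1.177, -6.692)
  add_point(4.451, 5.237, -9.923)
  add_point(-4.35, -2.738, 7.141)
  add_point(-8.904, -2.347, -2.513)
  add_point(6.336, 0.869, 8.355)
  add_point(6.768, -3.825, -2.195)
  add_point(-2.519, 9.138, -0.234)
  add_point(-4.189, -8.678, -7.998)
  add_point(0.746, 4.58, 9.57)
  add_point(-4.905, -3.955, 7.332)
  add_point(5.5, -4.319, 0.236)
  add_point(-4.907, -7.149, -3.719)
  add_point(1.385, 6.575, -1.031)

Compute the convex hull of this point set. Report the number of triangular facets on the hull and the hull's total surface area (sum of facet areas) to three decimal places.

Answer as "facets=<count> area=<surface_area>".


facets=24 area=932.381

14 of the 17 inputs are extreme points: [0, 1, 2, 4, 5, 7, 8, 9, 10, 11, 12, 13, 14, 15].

Per-facet area ½‖(b−a)×(c−a)‖:
  f1: (p10, p12, p2) → 63.5038
  f2: (p4, p11, p7) → 18.8906
  f3: (p4, p10, p7) → 29.5712
  f4: (p4, p10, p2) → 82.8507
  f5: (p5, p2, p9) → 22.6773
  f6: (p5, p11, p9) → 79.7001
  f7: (p0, p11, p9) → 51.3324
  f8: (p1, p4, p11) → 48.1368
  f9: (p1, p5, p11) → 6.4299
  f10: (p1, p4, p2) → 24.9810
  f11: (p1, p5, p2) → 2.9263
  f12: (p8, p2, p9) → 87.3231
  f13: (p8, p12, p2) → 67.2114
  f14: (p13, p10, p7) → 70.1313
  f15: (p13, p10, p12) → 59.1645
  f16: (p13, p0, p11) → 47.4320
  f17: (p13, p8, p12) → 35.6961
  f18: (p13, p8, p0) → 40.5859
  f19: (p14, p0, p9) → 4.1761
  f20: (p14, p8, p9) → 10.7969
  f21: (p14, p8, p0) → 28.2923
  f22: (p15, p11, p7) → 12.4557
  f23: (p15, p13, p7) → 33.6772
  f24: (p15, p13, p11) → 4.4384
Σ area = 932.381

Euler characteristic 14−36+24 = 2 ✓


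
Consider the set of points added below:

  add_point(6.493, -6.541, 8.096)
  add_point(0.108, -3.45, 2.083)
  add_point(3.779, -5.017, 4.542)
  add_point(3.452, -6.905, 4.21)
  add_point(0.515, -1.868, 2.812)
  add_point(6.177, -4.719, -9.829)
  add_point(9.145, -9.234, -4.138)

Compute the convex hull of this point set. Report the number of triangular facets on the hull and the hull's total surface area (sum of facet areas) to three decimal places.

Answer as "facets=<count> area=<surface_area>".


Extreme-point indices: [0, 1, 3, 4, 5, 6] — 6 of 7 on the boundary.

Area of each hull facet:
  f1: (p5, p6, p1) → 47.8677
  f2: (p0, p5, p6) → 43.6955
  f3: (p4, p5, p1) → 11.2856
  f4: (p4, p0, p1) → 8.2513
  f5: (p4, p0, p5) → 64.6376
  f6: (p3, p6, p1) → 26.8576
  f7: (p3, p0, p1) → 9.7685
  f8: (p3, p0, p6) → 24.3777
Σ area = 236.741

Check V−E+F: 6 − 12 + 8 = 2.

facets=8 area=236.741


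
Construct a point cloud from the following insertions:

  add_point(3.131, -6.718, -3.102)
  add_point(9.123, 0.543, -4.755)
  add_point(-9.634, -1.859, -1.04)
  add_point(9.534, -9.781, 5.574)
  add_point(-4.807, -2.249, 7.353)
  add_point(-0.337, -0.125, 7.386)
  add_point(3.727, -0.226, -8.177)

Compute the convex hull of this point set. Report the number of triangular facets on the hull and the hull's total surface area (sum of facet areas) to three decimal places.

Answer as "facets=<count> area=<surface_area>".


facets=10 area=562.852

7 of the 7 inputs are extreme points: [0, 1, 2, 3, 4, 5, 6].

Per-facet area ½‖(b−a)×(c−a)‖:
  f1: (p5, p1, p3) → 92.4241
  f2: (p0, p3, p2) → 66.6662
  f3: (p0, p1, p3) → 53.5638
  f4: (p4, p3, p2) → 73.5855
  f5: (p4, p5, p2) → 21.5507
  f6: (p4, p5, p3) → 32.3878
  f7: (p6, p0, p2) → 56.6621
  f8: (p6, p0, p1) → 26.1878
  f9: (p6, p5, p2) → 90.5037
  f10: (p6, p5, p1) → 49.3204
Σ area = 562.852

Check V−E+F: 7 − 15 + 10 = 2.


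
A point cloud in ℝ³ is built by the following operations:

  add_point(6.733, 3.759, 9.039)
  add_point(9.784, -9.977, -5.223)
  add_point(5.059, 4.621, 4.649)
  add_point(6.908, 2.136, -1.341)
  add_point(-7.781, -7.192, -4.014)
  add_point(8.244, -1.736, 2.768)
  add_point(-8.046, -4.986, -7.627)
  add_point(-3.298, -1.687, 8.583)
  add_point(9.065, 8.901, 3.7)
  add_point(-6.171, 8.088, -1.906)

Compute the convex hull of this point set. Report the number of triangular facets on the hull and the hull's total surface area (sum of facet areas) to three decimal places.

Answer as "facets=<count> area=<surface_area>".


Extreme-point indices: [0, 1, 3, 4, 5, 6, 7, 8, 9] — 9 of 10 on the boundary.

Per-facet area ½‖(b−a)×(c−a)‖:
  f1: (p7, p0, p1) → 111.5859
  f2: (p3, p1, p6) → 110.4518
  f3: (p3, p8, p1) → 30.8708
  f4: (p5, p8, p1) → 40.5526
  f5: (p5, p0, p1) → 4.5309
  f6: (p5, p0, p8) → 32.6312
  f7: (p4, p1, p6) → 37.6665
  f8: (p4, p7, p1) → 126.6048
  f9: (p9, p3, p6) → 100.4227
  f10: (p9, p3, p8) → 62.4445
  f11: (p9, p4, p6) → 30.2831
  f12: (p9, p4, p7) → 95.3816
  f13: (p9, p0, p8) → 62.9664
  f14: (p9, p7, p0) → 82.9397
Σ area = 929.332

Euler characteristic 9−21+14 = 2 ✓

facets=14 area=929.332


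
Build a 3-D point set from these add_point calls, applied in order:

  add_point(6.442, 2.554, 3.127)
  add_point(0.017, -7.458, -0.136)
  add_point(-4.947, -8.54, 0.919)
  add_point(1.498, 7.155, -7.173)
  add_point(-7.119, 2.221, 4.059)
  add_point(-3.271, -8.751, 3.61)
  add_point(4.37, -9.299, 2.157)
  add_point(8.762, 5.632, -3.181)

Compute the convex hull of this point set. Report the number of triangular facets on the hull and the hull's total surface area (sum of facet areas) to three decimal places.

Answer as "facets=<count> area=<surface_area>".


facets=12 area=545.464

Extreme-point indices: [0, 1, 2, 3, 4, 5, 6, 7] — 8 of 8 on the boundary.

Facet areas (half cross-product norm):
  f1: (p3, p7, p4) → 62.9633
  f2: (p3, p6, p7) → 69.0639
  f3: (p2, p3, p4) → 85.5890
  f4: (p0, p7, p4) → 46.4524
  f5: (p0, p6, p7) → 41.0079
  f6: (p5, p2, p4) → 18.0949
  f7: (p5, p2, p6) → 11.5382
  f8: (p5, p0, p4) → 75.2259
  f9: (p5, p0, p6) → 46.8958
  f10: (p1, p3, p6) → 38.6681
  f11: (p1, p2, p6) → 10.5744
  f12: (p1, p2, p3) → 39.3903
Σ area = 545.464

Euler: V−E+F = 8−18+12 = 2.


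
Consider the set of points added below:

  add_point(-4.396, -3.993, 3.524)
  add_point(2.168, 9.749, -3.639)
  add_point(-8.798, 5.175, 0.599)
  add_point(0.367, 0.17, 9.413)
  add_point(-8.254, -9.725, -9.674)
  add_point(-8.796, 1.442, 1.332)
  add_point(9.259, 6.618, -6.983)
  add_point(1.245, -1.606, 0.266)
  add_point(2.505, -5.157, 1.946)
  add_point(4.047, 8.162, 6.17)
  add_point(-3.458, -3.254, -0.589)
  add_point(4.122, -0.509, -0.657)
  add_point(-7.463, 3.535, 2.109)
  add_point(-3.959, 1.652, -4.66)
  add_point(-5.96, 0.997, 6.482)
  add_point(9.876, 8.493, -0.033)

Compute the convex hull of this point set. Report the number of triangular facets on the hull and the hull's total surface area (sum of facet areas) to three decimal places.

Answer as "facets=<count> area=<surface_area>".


facets=18 area=919.738

Extreme-point indices: [0, 1, 2, 3, 4, 5, 6, 8, 9, 14, 15] — 11 of 16 on the boundary.

Area of each hull facet:
  f1: (p8, p3, p15) → 70.5611
  f2: (p6, p8, p15) → 55.8966
  f3: (p6, p8, p4) → 133.4148
  f4: (p9, p3, p15) → 33.2638
  f5: (p14, p9, p2) → 47.7002
  f6: (p14, p9, p3) → 32.7266
  f7: (p1, p4, p2) → 113.8235
  f8: (p1, p6, p4) → 96.5808
  f9: (p1, p6, p15) → 27.8757
  f10: (p1, p9, p2) → 62.2042
  f11: (p1, p9, p15) → 34.9244
  f12: (p5, p4, p2) → 24.6566
  f13: (p5, p14, p2) → 10.8801
  f14: (p5, p14, p4) → 38.8547
  f15: (p0, p14, p4) → 32.4618
  f16: (p0, p14, p3) → 20.9230
  f17: (p0, p8, p4) → 53.4358
  f18: (p0, p8, p3) → 29.5539
Σ area = 919.738

Euler characteristic 11−27+18 = 2 ✓


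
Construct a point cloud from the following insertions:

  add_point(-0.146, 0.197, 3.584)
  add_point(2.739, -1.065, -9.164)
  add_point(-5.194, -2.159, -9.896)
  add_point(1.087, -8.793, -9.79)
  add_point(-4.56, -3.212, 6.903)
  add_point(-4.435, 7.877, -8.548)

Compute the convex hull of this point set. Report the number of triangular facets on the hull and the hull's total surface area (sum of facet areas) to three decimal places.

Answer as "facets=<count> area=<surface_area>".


facets=8 area=450.040

Points on the hull: [0, 1, 2, 3, 4, 5] (6 of 6).

Facet areas (half cross-product norm):
  f1: (p5, p1, p2) → 39.8258
  f2: (p4, p5, p2) → 85.2901
  f3: (p3, p1, p2) → 29.9122
  f4: (p3, p4, p2) → 76.6811
  f5: (p0, p5, p1) → 72.6980
  f6: (p0, p4, p5) → 42.4293
  f7: (p0, p3, p1) → 51.6423
  f8: (p0, p3, p4) → 51.5607
Σ area = 450.040

Euler characteristic 6−12+8 = 2 ✓


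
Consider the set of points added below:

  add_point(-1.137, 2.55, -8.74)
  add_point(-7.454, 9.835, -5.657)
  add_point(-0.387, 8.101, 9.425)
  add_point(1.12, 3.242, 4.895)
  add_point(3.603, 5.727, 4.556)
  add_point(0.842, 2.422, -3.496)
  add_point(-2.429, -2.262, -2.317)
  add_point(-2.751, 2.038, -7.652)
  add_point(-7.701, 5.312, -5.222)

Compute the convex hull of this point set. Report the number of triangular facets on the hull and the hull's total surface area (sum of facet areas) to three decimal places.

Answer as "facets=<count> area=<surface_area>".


9 of the 9 inputs are extreme points: [0, 1, 2, 3, 4, 5, 6, 7, 8].

Facet areas (half cross-product norm):
  f1: (p2, p6, p8) → 74.5268
  f2: (p1, p0, p8) → 17.4587
  f3: (p1, p0, p4) → 71.2119
  f4: (p1, p2, p8) → 37.5718
  f5: (p1, p2, p4) → 52.4443
  f6: (p7, p6, p8) → 21.9540
  f7: (p7, p0, p8) → 4.6469
  f8: (p7, p0, p6) → 5.8003
  f9: (p5, p6, p4) → 25.5531
  f10: (p5, p0, p4) → 9.8338
  f11: (p5, p0, p6) → 16.3518
  f12: (p3, p6, p4) → 13.9666
  f13: (p3, p2, p4) → 11.5299
  f14: (p3, p2, p6) → 19.2387
Σ area = 382.089

Check V−E+F: 9 − 21 + 14 = 2.

facets=14 area=382.089


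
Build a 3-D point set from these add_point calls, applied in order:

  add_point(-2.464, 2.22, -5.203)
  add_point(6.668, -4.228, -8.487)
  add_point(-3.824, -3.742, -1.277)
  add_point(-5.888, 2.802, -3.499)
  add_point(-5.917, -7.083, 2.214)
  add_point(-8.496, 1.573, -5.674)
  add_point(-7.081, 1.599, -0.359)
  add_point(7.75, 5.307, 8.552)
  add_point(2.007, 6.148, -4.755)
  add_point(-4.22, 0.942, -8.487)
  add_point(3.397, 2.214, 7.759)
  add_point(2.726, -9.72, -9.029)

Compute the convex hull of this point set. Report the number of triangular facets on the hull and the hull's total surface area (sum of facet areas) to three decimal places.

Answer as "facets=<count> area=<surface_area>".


Hull vertices (10/12): indices [1, 3, 4, 5, 6, 7, 8, 9, 10, 11].

Triangle areas on the boundary:
  f1: (p4, p11, p5) → 83.6966
  f2: (p4, p11, p7) → 140.4983
  f3: (p3, p8, p5) → 11.1452
  f4: (p3, p8, p7) → 61.5692
  f5: (p9, p11, p5) → 26.8039
  f6: (p9, p8, p5) → 22.1218
  f7: (p6, p3, p7) → 31.4325
  f8: (p6, p4, p5) → 23.9461
  f9: (p6, p3, p5) → 6.3447
  f10: (p1, p9, p11) → 40.2214
  f11: (p1, p9, p8) → 49.8057
  f12: (p1, p11, p7) → 57.5561
  f13: (p1, p8, p7) → 86.6097
  f14: (p10, p4, p7) → 11.3161
  f15: (p10, p6, p7) → 23.5622
  f16: (p10, p6, p4) → 58.9618
Σ area = 735.591

Euler characteristic 10−24+16 = 2 ✓

facets=16 area=735.591


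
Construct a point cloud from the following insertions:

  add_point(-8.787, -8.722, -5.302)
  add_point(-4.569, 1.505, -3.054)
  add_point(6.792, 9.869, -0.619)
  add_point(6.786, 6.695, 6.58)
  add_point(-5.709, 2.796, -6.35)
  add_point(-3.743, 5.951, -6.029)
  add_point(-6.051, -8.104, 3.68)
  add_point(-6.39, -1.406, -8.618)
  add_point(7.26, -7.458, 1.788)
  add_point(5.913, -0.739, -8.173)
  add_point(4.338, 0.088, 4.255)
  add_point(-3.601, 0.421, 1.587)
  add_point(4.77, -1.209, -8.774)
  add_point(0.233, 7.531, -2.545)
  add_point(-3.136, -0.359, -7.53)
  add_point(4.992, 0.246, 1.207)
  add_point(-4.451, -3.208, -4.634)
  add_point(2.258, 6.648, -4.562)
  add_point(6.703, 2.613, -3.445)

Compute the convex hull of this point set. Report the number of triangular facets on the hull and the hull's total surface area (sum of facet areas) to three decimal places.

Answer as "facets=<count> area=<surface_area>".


facets=24 area=856.522

Extreme-point indices: [0, 2, 3, 4, 5, 6, 7, 8, 9, 11, 12, 13, 17, 18] — 14 of 19 on the boundary.

Triangle areas on the boundary:
  f1: (p12, p8, p0) → 96.2738
  f2: (p6, p8, p0) → 62.5487
  f3: (p9, p12, p8) → 8.0154
  f4: (p3, p2, p8) → 58.5785
  f5: (p3, p6, p8) → 100.5659
  f6: (p7, p12, p0) → 44.5294
  f7: (p7, p5, p12) → 43.3513
  f8: (p4, p6, p0) → 56.2255
  f9: (p4, p7, p0) → 15.9451
  f10: (p4, p7, p5) → 4.7186
  f11: (p18, p2, p8) → 33.3119
  f12: (p18, p9, p8) → 32.9551
  f13: (p18, p9, p2) → 12.7428
  f14: (p17, p5, p12) → 28.7395
  f15: (p17, p9, p12) → 6.1393
  f16: (p17, p5, p2) → 11.7761
  f17: (p17, p9, p2) → 28.7346
  f18: (p13, p5, p2) → 8.0316
  f19: (p13, p3, p2) → 28.2397
  f20: (p11, p3, p6) → 49.0186
  f21: (p11, p4, p6) → 35.5859
  f22: (p11, p4, p5) → 15.9436
  f23: (p11, p13, p5) → 24.2913
  f24: (p11, p13, p3) → 50.2604
Σ area = 856.522

Euler: V−E+F = 14−36+24 = 2.


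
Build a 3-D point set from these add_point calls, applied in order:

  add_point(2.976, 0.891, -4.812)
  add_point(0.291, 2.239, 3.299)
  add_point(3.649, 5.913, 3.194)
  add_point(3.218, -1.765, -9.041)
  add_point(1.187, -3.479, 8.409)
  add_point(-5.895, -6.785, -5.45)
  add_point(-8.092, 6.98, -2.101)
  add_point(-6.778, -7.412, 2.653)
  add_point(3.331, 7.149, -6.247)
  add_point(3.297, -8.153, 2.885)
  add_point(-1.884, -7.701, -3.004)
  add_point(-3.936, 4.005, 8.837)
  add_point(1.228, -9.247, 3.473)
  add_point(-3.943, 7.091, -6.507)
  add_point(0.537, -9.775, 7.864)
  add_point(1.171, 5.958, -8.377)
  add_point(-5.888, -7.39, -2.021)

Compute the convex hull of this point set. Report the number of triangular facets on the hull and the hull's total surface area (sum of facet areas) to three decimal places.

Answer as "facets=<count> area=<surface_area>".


Extreme-point indices: [2, 3, 4, 5, 6, 7, 8, 9, 10, 11, 12, 13, 14, 15, 16] — 15 of 17 on the boundary.

Area of each hull facet:
  f1: (p11, p2, p6) → 55.3877
  f2: (p8, p2, p6) → 55.0678
  f3: (p8, p3, p2) → 43.8306
  f4: (p9, p3, p2) → 84.9048
  f5: (p4, p11, p2) → 41.6517
  f6: (p4, p11, p14) → 18.6357
  f7: (p4, p9, p2) → 41.2401
  f8: (p4, p9, p14) → 18.2194
  f9: (p7, p11, p14) → 60.3308
  f10: (p7, p5, p6) → 57.6997
  f11: (p7, p11, p6) → 76.9455
  f12: (p13, p8, p6) → 16.5670
  f13: (p13, p5, p6) → 41.9250
  f14: (p13, p5, p3) → 62.4441
  f15: (p10, p5, p3) → 23.6565
  f16: (p10, p9, p3) → 38.3804
  f17: (p16, p7, p14) → 20.2003
  f18: (p16, p7, p5) → 2.0845
  f19: (p15, p8, p3) → 12.6920
  f20: (p15, p13, p3) → 19.8095
  f21: (p15, p13, p8) → 8.6008
  f22: (p12, p9, p14) → 4.8893
  f23: (p12, p10, p9) → 8.8562
  f24: (p12, p16, p14) → 17.8955
  f25: (p12, p10, p5) → 9.3970
  f26: (p12, p16, p5) → 12.4620
Σ area = 853.774

Euler: V−E+F = 15−39+26 = 2.

facets=26 area=853.774


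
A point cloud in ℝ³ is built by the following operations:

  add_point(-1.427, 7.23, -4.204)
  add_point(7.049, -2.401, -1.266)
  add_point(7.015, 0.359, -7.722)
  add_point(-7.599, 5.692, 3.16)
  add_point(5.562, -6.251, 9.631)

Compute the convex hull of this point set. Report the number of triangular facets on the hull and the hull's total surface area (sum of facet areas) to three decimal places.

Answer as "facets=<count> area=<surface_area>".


facets=6 area=407.098

Extreme-point indices: [0, 1, 2, 3, 4] — 5 of 5 on the boundary.

Per-facet area ½‖(b−a)×(c−a)‖:
  f1: (p4, p0, p3) → 91.7066
  f2: (p4, p0, p1) → 71.2912
  f3: (p2, p0, p3) → 44.2767
  f4: (p2, p0, p1) → 40.1216
  f5: (p2, p4, p3) → 153.6894
  f6: (p2, p4, p1) → 6.0124
Σ area = 407.098

Euler characteristic 5−9+6 = 2 ✓


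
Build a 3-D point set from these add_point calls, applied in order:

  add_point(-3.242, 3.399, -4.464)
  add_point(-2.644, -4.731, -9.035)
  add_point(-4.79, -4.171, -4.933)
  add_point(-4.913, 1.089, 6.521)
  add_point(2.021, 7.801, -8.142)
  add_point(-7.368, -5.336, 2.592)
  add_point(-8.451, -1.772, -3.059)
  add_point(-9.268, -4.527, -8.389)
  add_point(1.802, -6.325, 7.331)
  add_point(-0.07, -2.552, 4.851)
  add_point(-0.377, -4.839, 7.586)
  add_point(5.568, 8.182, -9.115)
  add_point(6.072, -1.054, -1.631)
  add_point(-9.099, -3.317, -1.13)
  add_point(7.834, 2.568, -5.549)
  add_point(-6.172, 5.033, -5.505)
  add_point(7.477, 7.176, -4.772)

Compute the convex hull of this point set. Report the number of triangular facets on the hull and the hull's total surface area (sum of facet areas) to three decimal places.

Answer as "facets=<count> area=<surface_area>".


facets=22 area=771.866

Hull vertices (13/17): indices [1, 3, 4, 5, 7, 8, 10, 11, 12, 13, 14, 15, 16].

Area of each hull facet:
  f1: (p1, p11, p7) → 43.8703
  f2: (p1, p11, p14) → 46.4409
  f3: (p5, p3, p10) → 27.6077
  f4: (p16, p11, p14) → 11.3225
  f5: (p8, p5, p10) → 9.2897
  f6: (p8, p3, p10) → 3.8671
  f7: (p8, p16, p3) → 88.3182
  f8: (p8, p1, p7) → 55.8918
  f9: (p8, p5, p7) → 46.0636
  f10: (p13, p5, p7) → 11.3523
  f11: (p13, p5, p3) → 17.8758
  f12: (p13, p15, p7) → 34.7548
  f13: (p13, p15, p3) → 47.5910
  f14: (p4, p15, p3) → 55.1783
  f15: (p4, p16, p3) → 55.9987
  f16: (p4, p16, p11) → 8.9007
  f17: (p4, p11, p7) → 21.4549
  f18: (p4, p15, p7) → 41.7682
  f19: (p12, p1, p14) → 33.7502
  f20: (p12, p8, p1) → 67.3347
  f21: (p12, p16, p14) → 11.4465
  f22: (p12, p8, p16) → 31.7881
Σ area = 771.866

Euler characteristic 13−33+22 = 2 ✓


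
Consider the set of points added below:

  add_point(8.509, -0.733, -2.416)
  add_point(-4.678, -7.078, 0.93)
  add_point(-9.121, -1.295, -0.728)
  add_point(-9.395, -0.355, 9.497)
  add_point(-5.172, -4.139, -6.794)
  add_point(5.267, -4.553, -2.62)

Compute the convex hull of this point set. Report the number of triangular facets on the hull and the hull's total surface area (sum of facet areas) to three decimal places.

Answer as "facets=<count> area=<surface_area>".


Extreme-point indices: [0, 1, 2, 3, 4, 5] — 6 of 6 on the boundary.

Per-facet area ½‖(b−a)×(c−a)‖:
  f1: (p2, p0, p3) → 90.3647
  f2: (p2, p4, p0) → 56.7108
  f3: (p2, p1, p3) → 38.0634
  f4: (p2, p4, p1) → 26.5041
  f5: (p5, p0, p3) → 46.6311
  f6: (p5, p1, p3) → 56.9227
  f7: (p5, p4, p0) → 22.8362
  f8: (p5, p4, p1) → 42.3795
Σ area = 380.413

Euler characteristic 6−12+8 = 2 ✓

facets=8 area=380.413


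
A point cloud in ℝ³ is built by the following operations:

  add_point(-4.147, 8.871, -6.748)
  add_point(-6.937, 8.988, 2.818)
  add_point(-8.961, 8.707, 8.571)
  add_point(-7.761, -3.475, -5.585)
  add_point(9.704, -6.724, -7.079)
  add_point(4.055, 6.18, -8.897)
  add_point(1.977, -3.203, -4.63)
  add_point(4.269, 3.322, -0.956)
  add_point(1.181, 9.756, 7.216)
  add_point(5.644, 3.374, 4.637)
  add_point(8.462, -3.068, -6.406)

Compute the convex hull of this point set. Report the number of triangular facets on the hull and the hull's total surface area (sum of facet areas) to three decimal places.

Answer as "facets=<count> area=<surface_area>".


9 of the 11 inputs are extreme points: [0, 1, 2, 3, 4, 5, 8, 9, 10].

Per-facet area ½‖(b−a)×(c−a)‖:
  f1: (p3, p5, p4) → 106.1894
  f2: (p9, p8, p2) → 36.5743
  f3: (p9, p3, p2) → 133.2234
  f4: (p9, p3, p4) → 129.0121
  f5: (p9, p5, p8) → 56.8527
  f6: (p0, p3, p2) → 102.0247
  f7: (p0, p3, p5) → 57.4480
  f8: (p0, p5, p8) → 66.3527
  f9: (p10, p5, p4) → 8.5610
  f10: (p10, p9, p4) → 18.9980
  f11: (p10, p9, p5) → 65.3283
  f12: (p1, p8, p2) → 27.9479
  f13: (p1, p0, p2) → 2.4135
  f14: (p1, p0, p8) → 45.1197
Σ area = 856.046

Euler characteristic 9−21+14 = 2 ✓

facets=14 area=856.046


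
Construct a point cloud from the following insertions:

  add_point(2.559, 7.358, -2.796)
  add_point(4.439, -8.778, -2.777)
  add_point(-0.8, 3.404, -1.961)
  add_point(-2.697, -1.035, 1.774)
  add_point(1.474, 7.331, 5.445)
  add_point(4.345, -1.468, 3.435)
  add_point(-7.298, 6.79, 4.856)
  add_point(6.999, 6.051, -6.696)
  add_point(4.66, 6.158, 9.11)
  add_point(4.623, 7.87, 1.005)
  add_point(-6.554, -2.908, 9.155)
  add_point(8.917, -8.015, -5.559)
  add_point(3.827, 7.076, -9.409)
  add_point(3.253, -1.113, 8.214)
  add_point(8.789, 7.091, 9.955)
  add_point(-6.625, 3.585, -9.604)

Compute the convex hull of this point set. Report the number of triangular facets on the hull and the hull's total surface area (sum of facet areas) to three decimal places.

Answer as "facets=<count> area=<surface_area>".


Hull vertices (12/16): indices [1, 4, 6, 7, 8, 9, 10, 11, 12, 13, 14, 15].

Per-facet area ½‖(b−a)×(c−a)‖:
  f1: (p10, p15, p6) → 77.3353
  f2: (p12, p15, p6) → 81.6277
  f3: (p12, p15, p11) → 90.2900
  f4: (p8, p14, p6) → 8.1462
  f5: (p8, p10, p6) → 65.4837
  f6: (p8, p10, p14) → 14.8333
  f7: (p13, p14, p11) → 78.7103
  f8: (p13, p10, p14) → 37.3737
  f9: (p9, p12, p6) → 64.1507
  f10: (p7, p14, p11) → 119.4189
  f11: (p7, p12, p11) → 28.2417
  f12: (p7, p9, p14) → 29.0479
  f13: (p7, p9, p12) → 16.7993
  f14: (p1, p13, p11) → 32.5279
  f15: (p1, p13, p10) → 67.2312
  f16: (p1, p15, p11) → 46.6010
  f17: (p1, p10, p15) → 144.1364
  f18: (p4, p14, p6) → 17.9319
  f19: (p4, p9, p6) → 20.5023
  f20: (p4, p9, p14) → 23.4682
Σ area = 1063.858

Euler: V−E+F = 12−30+20 = 2.

facets=20 area=1063.858


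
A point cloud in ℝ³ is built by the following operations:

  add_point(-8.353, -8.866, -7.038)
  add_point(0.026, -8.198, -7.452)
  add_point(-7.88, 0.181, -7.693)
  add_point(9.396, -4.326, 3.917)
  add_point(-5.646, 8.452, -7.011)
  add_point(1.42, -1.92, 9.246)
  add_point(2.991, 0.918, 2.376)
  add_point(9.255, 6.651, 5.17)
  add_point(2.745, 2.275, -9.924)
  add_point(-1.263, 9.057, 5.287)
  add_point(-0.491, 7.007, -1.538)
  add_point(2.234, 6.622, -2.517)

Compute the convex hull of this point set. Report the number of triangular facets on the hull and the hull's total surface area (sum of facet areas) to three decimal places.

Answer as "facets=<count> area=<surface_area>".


facets=16 area=969.886

Extreme-point indices: [0, 1, 2, 3, 4, 5, 7, 8, 9, 11] — 10 of 12 on the boundary.

Area of each hull facet:
  f1: (p5, p3, p0) → 99.1744
  f2: (p5, p9, p0) → 120.8490
  f3: (p1, p3, p0) → 51.4756
  f4: (p1, p8, p0) → 44.0909
  f5: (p1, p8, p3) → 82.3811
  f6: (p7, p8, p3) → 87.9860
  f7: (p7, p5, p3) → 51.8888
  f8: (p7, p5, p9) → 58.6477
  f9: (p7, p4, p9) → 67.1224
  f10: (p2, p9, p0) → 67.8185
  f11: (p2, p4, p9) → 54.9546
  f12: (p2, p8, p0) → 48.5778
  f13: (p2, p4, p8) → 43.2067
  f14: (p11, p4, p8) → 38.3575
  f15: (p11, p7, p8) → 35.9275
  f16: (p11, p7, p4) → 17.4270
Σ area = 969.886

Check V−E+F: 10 − 24 + 16 = 2.


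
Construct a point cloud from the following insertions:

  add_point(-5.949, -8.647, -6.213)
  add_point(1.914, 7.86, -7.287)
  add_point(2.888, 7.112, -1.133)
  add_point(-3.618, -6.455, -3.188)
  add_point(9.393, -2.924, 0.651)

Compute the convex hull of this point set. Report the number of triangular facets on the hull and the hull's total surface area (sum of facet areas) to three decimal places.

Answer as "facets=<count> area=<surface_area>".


Extreme-point indices: [0, 1, 2, 3, 4] — 5 of 5 on the boundary.

Area of each hull facet:
  f1: (p1, p4, p0) → 125.0997
  f2: (p2, p1, p0) → 57.1900
  f3: (p2, p1, p4) → 35.8538
  f4: (p3, p4, p0) → 18.3135
  f5: (p3, p2, p0) → 21.5527
  f6: (p3, p2, p4) → 79.9835
Σ area = 337.993

Euler characteristic 5−9+6 = 2 ✓

facets=6 area=337.993


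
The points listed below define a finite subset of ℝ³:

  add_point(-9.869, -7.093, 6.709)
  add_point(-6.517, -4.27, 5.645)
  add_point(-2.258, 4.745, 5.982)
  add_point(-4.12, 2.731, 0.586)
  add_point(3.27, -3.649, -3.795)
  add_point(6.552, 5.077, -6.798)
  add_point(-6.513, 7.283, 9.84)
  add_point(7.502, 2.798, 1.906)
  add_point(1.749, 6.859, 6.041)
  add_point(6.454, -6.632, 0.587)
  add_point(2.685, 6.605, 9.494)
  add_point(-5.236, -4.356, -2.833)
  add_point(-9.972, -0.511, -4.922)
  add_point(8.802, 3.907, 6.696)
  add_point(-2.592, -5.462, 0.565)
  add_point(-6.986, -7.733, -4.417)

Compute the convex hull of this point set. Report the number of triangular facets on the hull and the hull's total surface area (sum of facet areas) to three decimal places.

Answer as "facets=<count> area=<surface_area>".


facets=16 area=982.402

10 of the 16 inputs are extreme points: [0, 4, 5, 6, 8, 9, 10, 12, 13, 15].

Area of each hull facet:
  f1: (p5, p15, p12) → 68.5776
  f2: (p0, p15, p12) → 44.9128
  f3: (p9, p5, p13) → 76.3717
  f4: (p9, p0, p13) → 108.1359
  f5: (p9, p0, p15) → 82.3155
  f6: (p6, p0, p12) → 96.6033
  f7: (p6, p5, p12) → 145.0175
  f8: (p4, p5, p15) → 42.3710
  f9: (p4, p9, p15) → 32.1578
  f10: (p4, p9, p5) → 26.6569
  f11: (p10, p0, p13) → 66.1712
  f12: (p10, p6, p0) → 68.9158
  f13: (p10, p5, p13) → 48.6517
  f14: (p8, p6, p5) → 44.3753
  f15: (p8, p10, p5) → 15.0575
  f16: (p8, p10, p6) → 16.1107
Σ area = 982.402

Euler characteristic 10−24+16 = 2 ✓


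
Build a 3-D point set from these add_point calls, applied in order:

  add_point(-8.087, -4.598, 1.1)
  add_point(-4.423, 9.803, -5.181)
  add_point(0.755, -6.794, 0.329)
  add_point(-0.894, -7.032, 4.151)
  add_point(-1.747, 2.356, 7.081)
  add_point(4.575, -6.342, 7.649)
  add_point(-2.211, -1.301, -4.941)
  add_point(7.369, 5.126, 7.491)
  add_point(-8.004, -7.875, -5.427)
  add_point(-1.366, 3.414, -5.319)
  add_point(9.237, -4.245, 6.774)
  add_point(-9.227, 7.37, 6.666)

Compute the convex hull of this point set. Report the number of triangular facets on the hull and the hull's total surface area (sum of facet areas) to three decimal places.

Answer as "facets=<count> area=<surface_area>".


facets=18 area=854.839

Points on the hull: [0, 1, 2, 3, 5, 6, 7, 8, 9, 10, 11] (11 of 12).

Facet areas (half cross-product norm):
  f1: (p1, p8, p11) → 113.8226
  f2: (p7, p1, p11) → 104.2257
  f3: (p5, p7, p11) → 98.4326
  f4: (p5, p7, p10) → 24.3068
  f5: (p9, p1, p8) → 38.4678
  f6: (p9, p7, p10) → 74.6035
  f7: (p9, p7, p1) → 54.8068
  f8: (p0, p8, p11) → 30.1715
  f9: (p2, p5, p10) → 20.5344
  f10: (p3, p0, p8) → 29.3436
  f11: (p3, p2, p8) → 21.6602
  f12: (p3, p2, p5) → 13.4480
  f13: (p3, p5, p11) → 53.2670
  f14: (p3, p0, p11) → 53.2457
  f15: (p6, p9, p8) → 11.2142
  f16: (p6, p2, p8) → 34.9004
  f17: (p6, p9, p10) → 39.7493
  f18: (p6, p2, p10) → 38.6391
Σ area = 854.839

Euler characteristic 11−27+18 = 2 ✓


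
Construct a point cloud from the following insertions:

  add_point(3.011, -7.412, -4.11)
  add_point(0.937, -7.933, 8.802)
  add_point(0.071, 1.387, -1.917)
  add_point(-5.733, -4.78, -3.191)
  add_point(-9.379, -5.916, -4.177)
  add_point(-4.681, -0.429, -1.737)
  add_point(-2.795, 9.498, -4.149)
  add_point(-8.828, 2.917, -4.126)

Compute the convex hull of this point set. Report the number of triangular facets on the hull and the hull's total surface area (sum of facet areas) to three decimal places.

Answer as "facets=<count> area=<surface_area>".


Hull vertices (6/8): indices [0, 1, 2, 4, 6, 7].

Per-facet area ½‖(b−a)×(c−a)‖:
  f1: (p6, p0, p4) → 100.4160
  f2: (p1, p0, p4) → 80.7792
  f3: (p7, p6, p4) → 24.8337
  f4: (p7, p1, p4) → 73.6843
  f5: (p7, p1, p6) → 86.8072
  f6: (p2, p6, p0) → 19.7971
  f7: (p2, p1, p0) → 60.5733
  f8: (p2, p1, p6) → 37.3857
Σ area = 484.276

Euler characteristic 6−12+8 = 2 ✓

facets=8 area=484.276


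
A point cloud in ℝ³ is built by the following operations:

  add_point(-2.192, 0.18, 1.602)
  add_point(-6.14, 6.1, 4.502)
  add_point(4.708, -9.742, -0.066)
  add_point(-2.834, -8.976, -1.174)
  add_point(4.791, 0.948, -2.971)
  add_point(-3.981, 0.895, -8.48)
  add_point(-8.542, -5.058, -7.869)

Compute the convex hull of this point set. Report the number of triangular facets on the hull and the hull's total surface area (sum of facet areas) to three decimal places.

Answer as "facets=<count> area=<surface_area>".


facets=8 area=477.181

6 of the 7 inputs are extreme points: [1, 2, 3, 4, 5, 6].

Per-facet area ½‖(b−a)×(c−a)‖:
  f1: (p1, p2, p4) → 77.0082
  f2: (p3, p2, p6) → 25.4236
  f3: (p3, p1, p6) → 76.6305
  f4: (p3, p1, p2) → 61.1591
  f5: (p5, p2, p6) → 58.8572
  f6: (p5, p2, p4) → 56.9028
  f7: (p5, p1, p6) → 52.8314
  f8: (p5, p1, p4) → 68.3684
Σ area = 477.181

Euler: V−E+F = 6−12+8 = 2.


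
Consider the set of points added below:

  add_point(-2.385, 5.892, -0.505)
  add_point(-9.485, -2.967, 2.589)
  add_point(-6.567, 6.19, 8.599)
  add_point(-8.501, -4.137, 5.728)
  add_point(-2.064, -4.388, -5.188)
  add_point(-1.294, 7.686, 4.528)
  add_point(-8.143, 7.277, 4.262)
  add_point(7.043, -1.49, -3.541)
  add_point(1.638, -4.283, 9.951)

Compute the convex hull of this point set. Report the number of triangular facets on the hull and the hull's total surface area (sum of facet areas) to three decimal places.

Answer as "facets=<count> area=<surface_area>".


Hull vertices (9/9): indices [0, 1, 2, 3, 4, 5, 6, 7, 8].

Triangle areas on the boundary:
  f1: (p8, p5, p7) → 88.6989
  f2: (p2, p8, p5) → 44.2954
  f3: (p0, p5, p7) → 32.4254
  f4: (p3, p2, p8) → 57.8784
  f5: (p4, p0, p7) → 51.9982
  f6: (p4, p3, p1) → 17.2818
  f7: (p4, p8, p7) → 69.5871
  f8: (p4, p3, p8) → 68.9478
  f9: (p6, p3, p1) → 18.0695
  f10: (p6, p3, p2) → 25.7290
  f11: (p6, p4, p1) → 56.0552
  f12: (p6, p4, p0) → 38.4254
  f13: (p6, p2, p5) → 15.2258
  f14: (p6, p0, p5) → 18.1041
Σ area = 602.722

Check V−E+F: 9 − 21 + 14 = 2.

facets=14 area=602.722


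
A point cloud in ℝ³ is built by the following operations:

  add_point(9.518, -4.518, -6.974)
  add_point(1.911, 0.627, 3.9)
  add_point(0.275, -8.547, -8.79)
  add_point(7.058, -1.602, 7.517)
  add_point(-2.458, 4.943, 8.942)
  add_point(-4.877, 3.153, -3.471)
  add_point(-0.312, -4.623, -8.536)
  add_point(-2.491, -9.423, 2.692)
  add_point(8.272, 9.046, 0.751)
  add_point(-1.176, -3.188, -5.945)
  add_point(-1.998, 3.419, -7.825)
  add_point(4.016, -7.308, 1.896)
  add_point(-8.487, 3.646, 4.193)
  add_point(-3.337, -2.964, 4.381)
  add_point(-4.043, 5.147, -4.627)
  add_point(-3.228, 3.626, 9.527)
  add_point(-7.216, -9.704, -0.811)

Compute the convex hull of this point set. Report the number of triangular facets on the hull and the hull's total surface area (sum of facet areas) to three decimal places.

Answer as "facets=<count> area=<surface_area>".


facets=24 area=1009.268

14 of the 17 inputs are extreme points: [0, 2, 3, 4, 5, 6, 7, 8, 10, 11, 12, 14, 15, 16].

Triangle areas on the boundary:
  f1: (p16, p15, p12) → 52.6921
  f2: (p10, p8, p0) → 93.3000
  f3: (p4, p8, p12) → 52.6588
  f4: (p4, p15, p12) → 6.1028
  f5: (p14, p8, p12) → 69.5798
  f6: (p14, p10, p8) → 29.1726
  f7: (p14, p10, p16) → 32.4669
  f8: (p2, p10, p16) → 67.0120
  f9: (p3, p4, p8) → 69.6441
  f10: (p3, p4, p15) → 9.5041
  f11: (p3, p8, p0) → 88.2771
  f12: (p5, p16, p12) → 55.4558
  f13: (p5, p14, p12) → 8.8616
  f14: (p5, p14, p16) → 5.6637
  f15: (p6, p10, p0) → 40.3915
  f16: (p6, p2, p0) → 19.6311
  f17: (p6, p2, p10) → 1.0186
  f18: (p7, p16, p15) → 41.7166
  f19: (p7, p3, p15) → 73.8632
  f20: (p7, p2, p16) → 32.1694
  f21: (p11, p3, p0) → 45.4786
  f22: (p11, p7, p3) → 26.1387
  f23: (p11, p2, p0) → 50.3434
  f24: (p11, p7, p2) → 38.1258
Σ area = 1009.268

Euler characteristic 14−36+24 = 2 ✓


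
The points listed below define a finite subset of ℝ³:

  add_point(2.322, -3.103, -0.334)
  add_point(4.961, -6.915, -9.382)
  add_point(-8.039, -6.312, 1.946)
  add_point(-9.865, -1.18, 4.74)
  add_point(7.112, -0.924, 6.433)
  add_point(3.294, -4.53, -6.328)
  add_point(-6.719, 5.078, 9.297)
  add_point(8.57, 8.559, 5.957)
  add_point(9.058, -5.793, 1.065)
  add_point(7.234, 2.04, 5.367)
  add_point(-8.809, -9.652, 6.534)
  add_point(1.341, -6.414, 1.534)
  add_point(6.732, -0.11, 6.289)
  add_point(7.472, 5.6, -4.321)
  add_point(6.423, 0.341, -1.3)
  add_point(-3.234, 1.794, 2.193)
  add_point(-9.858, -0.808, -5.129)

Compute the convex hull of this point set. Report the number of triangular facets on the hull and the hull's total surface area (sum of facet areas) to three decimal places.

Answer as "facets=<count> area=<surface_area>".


facets=14 area=1083.481

Hull vertices (9/17): indices [1, 3, 4, 6, 7, 8, 10, 13, 16].

Triangle areas on the boundary:
  f1: (p10, p1, p8) → 107.1016
  f2: (p10, p16, p3) → 41.7989
  f3: (p10, p16, p1) → 121.2622
  f4: (p13, p16, p1) → 109.7239
  f5: (p13, p7, p8) → 67.2718
  f6: (p13, p1, p8) → 67.1188
  f7: (p6, p10, p3) → 29.9600
  f8: (p6, p16, p3) → 35.3334
  f9: (p6, p13, p7) → 86.1096
  f10: (p6, p13, p16) → 137.5084
  f11: (p4, p7, p8) → 29.7203
  f12: (p4, p10, p8) → 67.9024
  f13: (p4, p6, p7) → 71.5571
  f14: (p4, p6, p10) → 111.1126
Σ area = 1083.481

Euler characteristic 9−21+14 = 2 ✓


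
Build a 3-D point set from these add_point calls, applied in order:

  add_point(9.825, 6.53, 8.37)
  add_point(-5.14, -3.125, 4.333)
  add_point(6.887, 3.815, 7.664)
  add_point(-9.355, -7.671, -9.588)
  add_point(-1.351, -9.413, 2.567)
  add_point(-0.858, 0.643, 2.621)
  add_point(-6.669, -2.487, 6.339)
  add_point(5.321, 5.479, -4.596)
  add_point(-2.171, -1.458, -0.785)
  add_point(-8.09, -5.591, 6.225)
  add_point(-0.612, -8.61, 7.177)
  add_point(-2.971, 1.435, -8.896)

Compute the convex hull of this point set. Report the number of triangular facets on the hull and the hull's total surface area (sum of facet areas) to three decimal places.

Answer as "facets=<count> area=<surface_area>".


Extreme-point indices: [0, 3, 4, 6, 7, 9, 10, 11] — 8 of 12 on the boundary.

Facet areas (half cross-product norm):
  f1: (p9, p4, p3) → 62.2691
  f2: (p7, p4, p3) → 127.1616
  f3: (p7, p4, p0) → 120.3760
  f4: (p10, p4, p0) → 41.7655
  f5: (p10, p9, p0) → 72.9233
  f6: (p10, p9, p4) → 18.8667
  f7: (p6, p9, p0) → 19.3791
  f8: (p6, p9, p3) → 26.8578
  f9: (p11, p7, p0) → 50.3884
  f10: (p11, p6, p0) → 149.2329
  f11: (p11, p7, p3) → 32.6436
  f12: (p11, p6, p3) → 86.6673
Σ area = 808.531

Check V−E+F: 8 − 18 + 12 = 2.

facets=12 area=808.531


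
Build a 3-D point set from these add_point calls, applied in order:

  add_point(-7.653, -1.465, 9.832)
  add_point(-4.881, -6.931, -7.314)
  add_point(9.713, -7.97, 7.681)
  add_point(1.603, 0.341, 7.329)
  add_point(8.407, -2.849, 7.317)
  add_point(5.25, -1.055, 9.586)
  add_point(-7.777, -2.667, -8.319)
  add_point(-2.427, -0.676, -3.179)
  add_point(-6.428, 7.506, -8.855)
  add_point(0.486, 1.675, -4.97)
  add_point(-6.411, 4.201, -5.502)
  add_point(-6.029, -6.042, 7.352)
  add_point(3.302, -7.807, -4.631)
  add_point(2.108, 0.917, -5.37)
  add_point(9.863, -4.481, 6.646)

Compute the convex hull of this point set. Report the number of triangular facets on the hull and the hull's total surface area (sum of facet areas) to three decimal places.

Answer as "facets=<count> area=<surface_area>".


facets=20 area=888.607

12 of the 15 inputs are extreme points: [0, 1, 2, 3, 4, 5, 6, 8, 11, 12, 13, 14].

Facet areas (half cross-product norm):
  f1: (p0, p8, p6) → 93.4571
  f2: (p13, p12, p14) → 59.1380
  f3: (p13, p12, p8) → 35.6800
  f4: (p1, p8, p6) → 18.1069
  f5: (p1, p12, p8) → 61.4561
  f6: (p2, p12, p14) → 24.5162
  f7: (p2, p5, p14) → 11.0132
  f8: (p2, p5, p0) → 47.0330
  f9: (p4, p5, p14) → 1.8777
  f10: (p4, p5, p8) → 49.9268
  f11: (p4, p13, p14) → 16.4163
  f12: (p4, p13, p8) → 55.9217
  f13: (p3, p0, p8) → 94.2420
  f14: (p3, p5, p8) → 22.0023
  f15: (p3, p5, p0) → 17.9029
  f16: (p11, p2, p0) → 39.8611
  f17: (p11, p0, p6) → 42.7460
  f18: (p11, p1, p6) → 38.5095
  f19: (p11, p1, p12) → 62.0946
  f20: (p11, p2, p12) → 96.7059
Σ area = 888.607

Euler: V−E+F = 12−30+20 = 2.


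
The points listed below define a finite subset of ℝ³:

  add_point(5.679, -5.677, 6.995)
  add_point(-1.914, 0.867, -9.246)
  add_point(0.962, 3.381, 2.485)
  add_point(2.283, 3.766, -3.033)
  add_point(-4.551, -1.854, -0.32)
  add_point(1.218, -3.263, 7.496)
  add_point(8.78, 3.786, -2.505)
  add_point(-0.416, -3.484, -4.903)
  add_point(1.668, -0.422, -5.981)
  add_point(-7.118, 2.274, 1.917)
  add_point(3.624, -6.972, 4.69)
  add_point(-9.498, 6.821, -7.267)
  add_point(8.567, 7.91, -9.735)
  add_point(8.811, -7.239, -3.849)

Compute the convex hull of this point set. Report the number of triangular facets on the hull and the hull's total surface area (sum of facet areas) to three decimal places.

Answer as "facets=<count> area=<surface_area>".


Hull vertices (12/14): indices [0, 1, 2, 4, 5, 6, 7, 9, 10, 11, 12, 13].

Per-facet area ½‖(b−a)×(c−a)‖:
  f1: (p1, p12, p11) → 59.1351
  f2: (p1, p12, p13) → 87.6619
  f3: (p2, p12, p11) → 107.4824
  f4: (p0, p2, p5) → 19.9098
  f5: (p9, p4, p11) → 28.0650
  f6: (p9, p4, p5) → 26.2165
  f7: (p9, p2, p11) → 41.8949
  f8: (p9, p2, p5) → 34.0107
  f9: (p7, p1, p13) → 26.5091
  f10: (p7, p4, p11) → 38.8081
  f11: (p7, p1, p11) → 27.6443
  f12: (p10, p4, p5) → 25.6614
  f13: (p10, p0, p5) → 8.1766
  f14: (p10, p0, p13) → 16.0648
  f15: (p10, p7, p13) → 45.9207
  f16: (p10, p7, p4) → 33.3413
  f17: (p6, p2, p12) → 34.1793
  f18: (p6, p0, p2) → 51.5445
  f19: (p6, p12, p13) → 42.6419
  f20: (p6, p0, p13) → 61.2370
Σ area = 816.105

Euler characteristic 12−30+20 = 2 ✓

facets=20 area=816.105


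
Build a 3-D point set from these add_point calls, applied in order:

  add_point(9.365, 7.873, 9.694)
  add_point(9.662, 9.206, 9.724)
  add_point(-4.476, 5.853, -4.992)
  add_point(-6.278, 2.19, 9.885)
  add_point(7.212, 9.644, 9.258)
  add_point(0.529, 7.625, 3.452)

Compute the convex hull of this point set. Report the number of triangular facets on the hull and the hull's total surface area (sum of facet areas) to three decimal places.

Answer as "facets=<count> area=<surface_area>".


6 of the 6 inputs are extreme points: [0, 1, 2, 3, 4, 5].

Triangle areas on the boundary:
  f1: (p4, p1, p3) → 12.8029
  f2: (p4, p2, p1) → 16.8815
  f3: (p0, p1, p3) → 9.5881
  f4: (p0, p2, p3) → 125.7416
  f5: (p0, p2, p1) → 13.3704
  f6: (p5, p2, p3) → 53.7432
  f7: (p5, p4, p3) → 48.2244
  f8: (p5, p4, p2) → 14.1241
Σ area = 294.476

Euler characteristic 6−12+8 = 2 ✓

facets=8 area=294.476


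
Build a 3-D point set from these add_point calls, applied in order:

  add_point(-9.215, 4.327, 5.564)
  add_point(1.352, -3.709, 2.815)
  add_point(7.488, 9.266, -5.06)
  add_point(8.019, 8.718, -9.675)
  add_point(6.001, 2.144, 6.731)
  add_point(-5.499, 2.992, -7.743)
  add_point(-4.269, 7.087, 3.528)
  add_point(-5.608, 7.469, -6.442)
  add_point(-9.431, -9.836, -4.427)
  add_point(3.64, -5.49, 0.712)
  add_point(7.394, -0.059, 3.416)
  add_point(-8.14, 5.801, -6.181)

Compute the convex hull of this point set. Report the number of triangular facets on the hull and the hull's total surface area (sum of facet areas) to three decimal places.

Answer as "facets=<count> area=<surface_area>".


Extreme-point indices: [0, 1, 2, 3, 4, 5, 6, 7, 8, 9, 10, 11] — 12 of 12 on the boundary.

Facet areas (half cross-product norm):
  f1: (p9, p3, p8) → 129.2226
  f2: (p5, p3, p8) → 77.7636
  f3: (p5, p11, p8) → 26.8632
  f4: (p7, p2, p3) → 31.0842
  f5: (p7, p5, p3) → 32.7862
  f6: (p7, p5, p11) → 6.2142
  f7: (p1, p9, p8) → 25.7102
  f8: (p1, p9, p4) → 14.5703
  f9: (p10, p9, p3) → 55.7904
  f10: (p10, p9, p4) → 12.8325
  f11: (p10, p2, p3) → 24.0568
  f12: (p10, p2, p4) → 26.2915
  f13: (p0, p7, p11) → 17.6096
  f14: (p0, p11, p8) → 91.0841
  f15: (p0, p1, p8) → 94.7401
  f16: (p0, p1, p4) → 57.0353
  f17: (p6, p7, p2) → 65.1211
  f18: (p6, p0, p7) → 29.3859
  f19: (p6, p2, p4) → 76.7743
  f20: (p6, p0, p4) → 32.1688
Σ area = 927.105

Euler characteristic 12−30+20 = 2 ✓

facets=20 area=927.105
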